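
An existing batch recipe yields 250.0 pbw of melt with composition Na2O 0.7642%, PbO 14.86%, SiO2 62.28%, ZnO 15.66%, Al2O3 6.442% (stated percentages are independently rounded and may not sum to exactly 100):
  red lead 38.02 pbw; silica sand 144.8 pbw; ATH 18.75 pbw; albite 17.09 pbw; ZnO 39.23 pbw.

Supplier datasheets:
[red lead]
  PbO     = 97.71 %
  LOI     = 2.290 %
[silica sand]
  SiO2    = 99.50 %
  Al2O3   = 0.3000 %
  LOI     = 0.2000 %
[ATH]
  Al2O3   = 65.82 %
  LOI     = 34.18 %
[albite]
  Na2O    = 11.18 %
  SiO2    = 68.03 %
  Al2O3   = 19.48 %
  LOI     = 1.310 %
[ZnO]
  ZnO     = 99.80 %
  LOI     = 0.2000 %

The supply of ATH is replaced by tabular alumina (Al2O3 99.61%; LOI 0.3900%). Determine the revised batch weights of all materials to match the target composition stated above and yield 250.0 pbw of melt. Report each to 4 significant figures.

Revised batch per 250.0 pbw melt:
  red lead: 38.02 pbw
  silica sand: 144.8 pbw
  tabular alumina: 12.39 pbw
  albite: 17.09 pbw
  ZnO: 39.23 pbw
Total batch = 251.5 pbw; LOI loss = 1.511 pbw

Every computation holds full precision throughout. The intermediate values are rounded to 4 significant digits when displayed; each reported result undergoes a single rounding. The derived quantities are computed in full float precision (five oxide percentages, LOI, net glass mass, yield, totals) starting from the weights on 250.0 pbw of glass, as given in either problem or answer.
Per-oxide target masses for 250.0 pbw melt:
  Na2O: 0.7642% × 250.0 = 1.910 pbw
  PbO: 14.86% × 250.0 = 37.15 pbw
  SiO2: 62.28% × 250.0 = 155.7 pbw
  ZnO: 15.66% × 250.0 = 39.15 pbw
  Al2O3: 6.442% × 250.0 = 16.10 pbw
Sums-versus-targets review on the weights just shown, versus the basis set out (every target is met by its sum given rounding of the digits):
  Na2O: 17.09·0.1118 = 1.911 pbw (target 1.910 pbw)
  PbO: 38.02·0.9771 = 37.15 pbw (target 37.15 pbw)
  SiO2: 144.8·0.9950 + 17.09·0.6803 = 155.7 pbw (target 155.7 pbw)
  ZnO: 39.23·0.9980 = 39.15 pbw (target 39.15 pbw)
  Al2O3: 144.8·0.003000 + 12.39·0.9961 + 17.09·0.1948 = 16.11 pbw (target 16.10 pbw)
Auditing the glass mass value: net batch after ignition = 250.0 pbw (the Σ of target masses is 250.0 pbw; versus the stated basis of 250.0 pbw — rounding explains the deltas).
Adding the batch up: Σ batch = 251.5 pbw; ignition loss, Σ(batch × LOI) = 1.511 pbw; yield = glass ÷ total batch = 99.40%.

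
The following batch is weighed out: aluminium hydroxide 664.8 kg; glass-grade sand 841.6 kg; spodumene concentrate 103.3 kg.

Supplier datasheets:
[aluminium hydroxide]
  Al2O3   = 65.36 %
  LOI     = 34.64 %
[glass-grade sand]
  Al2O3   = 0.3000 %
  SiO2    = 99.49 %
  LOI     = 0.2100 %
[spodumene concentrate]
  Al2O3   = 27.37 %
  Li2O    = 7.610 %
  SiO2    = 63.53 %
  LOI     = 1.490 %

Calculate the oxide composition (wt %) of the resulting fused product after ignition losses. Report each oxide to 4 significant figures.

Glass mass = 1376 kg (batch 1610 − LOI 233.6).
Composition: Al2O3 33.81%, Li2O 0.5713%, SiO2 65.62%

In-progress results are printed, rounded to four significant digits, in the working; every computation runs at full precision through the solve; each reported figure takes just one rounding. The derived quantities (the yield, totals, three oxide percentages, glass mass, ignition loss) are re-derived from the batch weights for 1376 kg of glass in exact precision as given in the problem or the answer.
Mass of each oxide from the mix:
  Al2O3: 664.8·0.6536 + 841.6·0.003000 + 103.3·0.2737 = 465.3 kg
  Li2O: 103.3·0.07610 = 7.861 kg
  SiO2: 841.6·0.9949 + 103.3·0.6353 = 902.9 kg
LOI: 664.8·0.3464 + 841.6·0.002100 + 103.3·0.01490 = 233.6 kg
The glass mass, total less LOI, = 1610 − 233.6 = 1376 kg (consistent with Σ oxide mass)
each wt % is 100 × oxide ÷ glass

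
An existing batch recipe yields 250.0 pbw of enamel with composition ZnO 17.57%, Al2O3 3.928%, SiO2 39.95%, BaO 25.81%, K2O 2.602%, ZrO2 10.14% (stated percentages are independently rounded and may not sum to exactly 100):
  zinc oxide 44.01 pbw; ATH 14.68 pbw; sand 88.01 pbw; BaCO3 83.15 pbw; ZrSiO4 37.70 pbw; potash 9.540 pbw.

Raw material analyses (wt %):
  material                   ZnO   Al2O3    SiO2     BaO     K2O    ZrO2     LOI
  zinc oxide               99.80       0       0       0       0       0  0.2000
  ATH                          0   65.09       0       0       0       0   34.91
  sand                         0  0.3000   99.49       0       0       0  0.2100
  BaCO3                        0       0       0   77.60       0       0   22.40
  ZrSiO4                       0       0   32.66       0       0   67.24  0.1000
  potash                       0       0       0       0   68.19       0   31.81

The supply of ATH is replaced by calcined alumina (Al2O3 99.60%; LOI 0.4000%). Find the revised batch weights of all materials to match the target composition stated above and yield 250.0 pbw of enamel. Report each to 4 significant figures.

Revised batch per 250.0 pbw enamel:
  zinc oxide: 44.01 pbw
  calcined alumina: 9.594 pbw
  sand: 88.01 pbw
  BaCO3: 83.15 pbw
  ZrSiO4: 37.70 pbw
  potash: 9.540 pbw
Total batch = 272.0 pbw; LOI loss = 22.01 pbw

Each numeric step holds exact precision through every step; in-progress results appear with 4-significant-digit rounding across the worked steps; each reported figure is rounded only once; all derived quantities are rebuilt at exact precision (ignition loss, totals, the six compositions, glass mass, the yield) using the weight values per 250.0 pbw of glass as they appear in problem or answer.
Target oxide masses per 250.0 pbw enamel:
  ZnO: 17.57% × 250.0 = 43.92 pbw
  Al2O3: 3.928% × 250.0 = 9.820 pbw
  SiO2: 39.95% × 250.0 = 99.88 pbw
  BaO: 25.81% × 250.0 = 64.53 pbw
  K2O: 2.602% × 250.0 = 6.505 pbw
  ZrO2: 10.14% × 250.0 = 25.35 pbw
Sums-versus-targets review on the weights just shown, for the quoted basis mass (oxide sums agree with the targets once rounding is allowed for):
  ZnO: 44.01·0.9980 = 43.92 pbw (target 43.92 pbw)
  Al2O3: 9.594·0.9960 + 88.01·0.003000 = 9.820 pbw (target 9.820 pbw)
  SiO2: 88.01·0.9949 + 37.70·0.3266 = 99.87 pbw (target 99.88 pbw)
  BaO: 83.15·0.7760 = 64.52 pbw (target 64.53 pbw)
  K2O: 9.540·0.6819 = 6.505 pbw (target 6.505 pbw)
  ZrO2: 37.70·0.6724 = 25.35 pbw (target 25.35 pbw)
Mass balance on the glass: net batch after ignition = 250.0 pbw (per-oxide target masses sum to 250.0 pbw; with the basis standing at 250.0 pbw — a pure rounding effect).
Batch grand total — Σ batch = 272.0 pbw; the LOI term Σ batch·LOI equals 22.01 pbw; yield: glass divided by total = 91.91%.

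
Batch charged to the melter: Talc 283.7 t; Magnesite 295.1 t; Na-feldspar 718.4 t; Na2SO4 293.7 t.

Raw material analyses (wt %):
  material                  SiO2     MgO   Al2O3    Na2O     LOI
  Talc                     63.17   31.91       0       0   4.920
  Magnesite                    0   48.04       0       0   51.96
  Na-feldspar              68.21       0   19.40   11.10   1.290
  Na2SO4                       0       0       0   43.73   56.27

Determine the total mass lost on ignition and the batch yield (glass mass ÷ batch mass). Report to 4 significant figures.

Working values are displayed, rounded to 4 significant figures, in the printout — all internal work keeps exact precision all the way through; each reported value is rounded once only — derived quantities (the yield, glass mass, LOI, four oxide percentages, the totals) are recomputed in full precision from the weighed amounts per 1249 t of glass, exactly as shown in the problem or the answer.
Loss on ignition, line by line:
  Talc: 283.7 × 0.04920 = 13.96 t
  Magnesite: 295.1 × 0.5196 = 153.3 t
  Na-feldspar: 718.4 × 0.01290 = 9.267 t
  Na2SO4: 293.7 × 0.5627 = 165.3 t
Total LOI = 341.8 t
Glass = batch − LOI = 1591 − 341.8 = 1249 t

LOI loss = 341.8 t; glass = 1249 t; yield = 78.51%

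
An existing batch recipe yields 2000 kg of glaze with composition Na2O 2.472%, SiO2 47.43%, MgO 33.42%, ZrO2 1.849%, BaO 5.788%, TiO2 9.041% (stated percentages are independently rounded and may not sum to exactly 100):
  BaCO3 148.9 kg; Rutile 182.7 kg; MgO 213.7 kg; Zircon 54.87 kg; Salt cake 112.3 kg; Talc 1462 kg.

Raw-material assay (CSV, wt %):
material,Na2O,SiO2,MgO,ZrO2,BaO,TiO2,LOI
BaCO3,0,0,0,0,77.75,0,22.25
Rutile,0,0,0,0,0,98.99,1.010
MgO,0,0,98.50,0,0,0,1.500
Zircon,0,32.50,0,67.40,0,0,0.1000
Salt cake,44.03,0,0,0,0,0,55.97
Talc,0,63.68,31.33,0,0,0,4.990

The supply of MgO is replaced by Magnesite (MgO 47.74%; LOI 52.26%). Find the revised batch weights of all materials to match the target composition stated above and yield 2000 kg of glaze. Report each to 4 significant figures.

Revised batch per 2000 kg glaze:
  BaCO3: 148.9 kg
  Rutile: 182.7 kg
  Magnesite: 440.9 kg
  Zircon: 54.87 kg
  Salt cake: 112.3 kg
  Talc: 1462 kg
Total batch = 2402 kg; LOI loss = 401.3 kg

Intermediates are displayed (rounded to 4 significant digits) in the working. Every computation holds exact precision throughout; every reported result undergoes a single rounding — the derived quantities, including the yield, totals, net glass mass, the six compositions, ignition loss, are computed using the weight values per 2000 kg of glass at full precision, as written in question or answer.
Target oxide masses per 2000 kg glaze:
  Na2O: 2.472% × 2000 = 49.44 kg
  SiO2: 47.43% × 2000 = 948.6 kg
  MgO: 33.42% × 2000 = 668.4 kg
  ZrO2: 1.849% × 2000 = 36.98 kg
  BaO: 5.788% × 2000 = 115.8 kg
  TiO2: 9.041% × 2000 = 180.8 kg
Balance tally, oxide-wise, on the weights just shown, per the basis as stated (each sum matches its target mass exact up to rounding of places):
  Na2O: 112.3·0.4403 = 49.45 kg (target 49.44 kg)
  SiO2: 54.87·0.3250 + 1462·0.6368 = 948.8 kg (target 948.6 kg)
  MgO: 440.9·0.4774 + 1462·0.3133 = 668.5 kg (target 668.4 kg)
  ZrO2: 54.87·0.6740 = 36.98 kg (target 36.98 kg)
  BaO: 148.9·0.7775 = 115.8 kg (target 115.8 kg)
  TiO2: 182.7·0.9899 = 180.9 kg (target 180.8 kg)
Glass mass check: batch total minus LOI = 2000 kg (the targets, summed, come to 2000 kg; versus the stated basis of 2000 kg — deltas are rounding alone).
Adding the batch up: Σ batch = 2402 kg; LOI loss = Σ batch·LOI = 401.3 kg; as yield: glass ÷ batch → 83.29%.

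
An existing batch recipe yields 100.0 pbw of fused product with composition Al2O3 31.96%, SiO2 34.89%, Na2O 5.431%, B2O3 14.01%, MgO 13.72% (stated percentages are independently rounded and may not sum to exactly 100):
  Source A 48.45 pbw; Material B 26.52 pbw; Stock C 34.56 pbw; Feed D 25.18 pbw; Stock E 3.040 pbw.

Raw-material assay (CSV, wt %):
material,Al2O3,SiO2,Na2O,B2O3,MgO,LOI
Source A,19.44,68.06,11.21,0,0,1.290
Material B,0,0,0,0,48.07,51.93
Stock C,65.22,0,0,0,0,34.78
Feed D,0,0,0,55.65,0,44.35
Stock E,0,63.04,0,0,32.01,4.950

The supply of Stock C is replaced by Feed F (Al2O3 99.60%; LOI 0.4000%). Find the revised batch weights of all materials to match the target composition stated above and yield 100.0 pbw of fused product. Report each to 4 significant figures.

In-progress results are printed rounded off to 4 significant figures in the working — the working math keeps full precision through the solve; every reported value takes a single rounding — all derived quantities, which include glass mass, ignition loss, totals, the five compositions, yield, are computed at full precision, exactly as shown in the problem or the answer, starting from the weights at 100.0 pbw of glass.
Target masses of each oxide per 100.0 pbw fused product:
  Al2O3: 31.96% × 100.0 = 31.96 pbw
  SiO2: 34.89% × 100.0 = 34.89 pbw
  Na2O: 5.431% × 100.0 = 5.431 pbw
  B2O3: 14.01% × 100.0 = 14.01 pbw
  MgO: 13.72% × 100.0 = 13.72 pbw
Checking each oxide sum per the reported batch figures, on the stated basis (every target is met by its sum up to rounding of the answer):
  Al2O3: 48.45·0.1944 + 22.63·0.9960 = 31.96 pbw (target 31.96 pbw)
  SiO2: 48.45·0.6806 + 3.040·0.6304 = 34.89 pbw (target 34.89 pbw)
  Na2O: 48.45·0.1121 = 5.431 pbw (target 5.431 pbw)
  B2O3: 25.18·0.5565 = 14.01 pbw (target 14.01 pbw)
  MgO: 26.52·0.4807 + 3.040·0.3201 = 13.72 pbw (target 13.72 pbw)
Glass-mass closure: net batch after ignition = 100.0 pbw (the Σ of target masses is 100.0 pbw; against the stated basis, 100.0 pbw — gaps are rounding artifacts).
Batch total: Σ batch = 125.8 pbw; Σ batch·LOI gives LOI loss = 25.81 pbw; as yield: glass ÷ batch → 79.49%.

Revised batch per 100.0 pbw fused product:
  Source A: 48.45 pbw
  Material B: 26.52 pbw
  Feed F: 22.63 pbw
  Feed D: 25.18 pbw
  Stock E: 3.040 pbw
Total batch = 125.8 pbw; LOI loss = 25.81 pbw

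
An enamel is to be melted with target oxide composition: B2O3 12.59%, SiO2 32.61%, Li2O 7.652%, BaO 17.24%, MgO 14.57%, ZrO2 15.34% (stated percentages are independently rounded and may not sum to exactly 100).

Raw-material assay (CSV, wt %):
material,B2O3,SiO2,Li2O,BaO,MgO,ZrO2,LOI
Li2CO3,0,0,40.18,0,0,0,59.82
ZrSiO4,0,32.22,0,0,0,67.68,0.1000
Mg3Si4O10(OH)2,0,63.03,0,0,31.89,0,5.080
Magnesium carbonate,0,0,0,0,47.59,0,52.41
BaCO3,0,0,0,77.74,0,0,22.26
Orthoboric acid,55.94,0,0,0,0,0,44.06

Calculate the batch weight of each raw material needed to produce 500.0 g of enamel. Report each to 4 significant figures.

Batch per 500.0 g enamel:
  Li2CO3: 95.22 g
  ZrSiO4: 113.3 g
  Mg3Si4O10(OH)2: 200.8 g
  Magnesium carbonate: 18.55 g
  BaCO3: 110.9 g
  Orthoboric acid: 112.5 g
Total batch = 651.3 g; LOI loss = 151.3 g; yield = 76.78%

Working values are displayed rounded to 4 significant figures as written — every computation keeps full float precision in every operation; each reported number undergoes a single rounding; the derived quantities (the six compositions, glass mass, ignition loss, the totals, the yield) are recomputed at exact precision starting from the weights for 500.0 g of glass, as set out in problem or answer.
Target masses of each oxide per 500.0 g enamel:
  B2O3: 12.59% × 500.0 = 62.95 g
  SiO2: 32.61% × 500.0 = 163.0 g
  Li2O: 7.652% × 500.0 = 38.26 g
  BaO: 17.24% × 500.0 = 86.20 g
  MgO: 14.57% × 500.0 = 72.85 g
  ZrO2: 15.34% × 500.0 = 76.70 g
Balance tally, oxide-wise, working from each reported weight, relative to the basis at hand (every target is met by its sum given rounding of the digits):
  B2O3: 112.5·0.5594 = 62.93 g (target 62.95 g)
  SiO2: 113.3·0.3222 + 200.8·0.6303 = 163.1 g (target 163.0 g)
  Li2O: 95.22·0.4018 = 38.26 g (target 38.26 g)
  BaO: 110.9·0.7774 = 86.21 g (target 86.20 g)
  MgO: 200.8·0.3189 + 18.55·0.4759 = 72.86 g (target 72.85 g)
  ZrO2: 113.3·0.6768 = 76.68 g (target 76.70 g)
Glass-mass bookkeeping: batch Σ − ignition loss = 500.0 g (oxide target masses add up to 500.0 g; against the stated basis, 500.0 g — a pure rounding effect).
Summing the batch: Σ batch = 651.3 g; Σ batch·LOI gives LOI loss = 151.3 g; yield = glass ÷ total batch = 76.78%.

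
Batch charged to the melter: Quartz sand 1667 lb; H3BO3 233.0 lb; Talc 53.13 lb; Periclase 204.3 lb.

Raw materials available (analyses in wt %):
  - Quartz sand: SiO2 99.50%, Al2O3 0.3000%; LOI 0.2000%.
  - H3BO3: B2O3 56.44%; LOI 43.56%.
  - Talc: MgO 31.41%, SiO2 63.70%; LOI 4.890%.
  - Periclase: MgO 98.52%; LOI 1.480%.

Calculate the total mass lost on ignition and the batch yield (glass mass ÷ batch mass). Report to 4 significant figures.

LOI loss = 110.5 lb; glass = 2047 lb; yield = 94.88%

Each numeric step carries full float precision through every step — values along the way are displayed with 4-significant-figure rounding in the working. Every reported number takes just one rounding; the derived quantities (the four compositions, LOI, the yield, net glass mass, the totals) are computed from the weighed amounts for 2047 lb of glass in full float precision as given in the problem or answer text.
Material-by-material LOI:
  Quartz sand: 1667 × 0.002000 = 3.334 lb
  H3BO3: 233.0 × 0.4356 = 101.5 lb
  Talc: 53.13 × 0.04890 = 2.598 lb
  Periclase: 204.3 × 0.01480 = 3.024 lb
Total LOI = 110.5 lb
Glass = batch − LOI = 2157 − 110.5 = 2047 lb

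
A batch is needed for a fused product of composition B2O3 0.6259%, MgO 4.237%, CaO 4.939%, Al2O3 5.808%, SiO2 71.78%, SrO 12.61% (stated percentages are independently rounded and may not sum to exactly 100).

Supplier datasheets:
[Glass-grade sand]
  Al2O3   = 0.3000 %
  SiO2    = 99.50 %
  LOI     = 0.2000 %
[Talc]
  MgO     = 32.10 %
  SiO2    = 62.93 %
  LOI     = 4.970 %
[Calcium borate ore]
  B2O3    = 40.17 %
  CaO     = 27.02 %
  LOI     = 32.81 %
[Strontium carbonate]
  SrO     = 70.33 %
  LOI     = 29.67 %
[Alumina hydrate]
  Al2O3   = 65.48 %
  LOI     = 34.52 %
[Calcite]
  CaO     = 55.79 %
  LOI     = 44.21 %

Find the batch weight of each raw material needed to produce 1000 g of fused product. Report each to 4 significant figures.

Working values are shown (rounded to four significant digits) within the worked lines; the working math holds full float precision through the solve. Exactly one rounding lands on each reported number — the derived quantities are computed from the batch weights for 1000 g of glass at full precision (the yield, the totals, ignition loss, six oxide percentages, glass mass) precisely as stated by the problem or the answer.
Oxide-by-oxide targets in 1000 g fused product:
  B2O3: 0.6259% × 1000 = 6.259 g
  MgO: 4.237% × 1000 = 42.37 g
  CaO: 4.939% × 1000 = 49.39 g
  Al2O3: 5.808% × 1000 = 58.08 g
  SiO2: 71.78% × 1000 = 717.8 g
  SrO: 12.61% × 1000 = 126.1 g
Per-oxide balance check on the weights just shown, for the quoted basis mass (sums match the target masses exact up to rounding of places):
  B2O3: 15.58·0.4017 = 6.258 g (target 6.259 g)
  MgO: 132.0·0.3210 = 42.37 g (target 42.37 g)
  CaO: 15.58·0.2702 + 80.98·0.5579 = 49.39 g (target 49.39 g)
  Al2O3: 637.9·0.003000 + 85.78·0.6548 = 58.08 g (target 58.08 g)
  SiO2: 637.9·0.9950 + 132.0·0.6293 = 717.8 g (target 717.8 g)
  SrO: 179.3·0.7033 = 126.1 g (target 126.1 g)
Glass-mass bookkeeping: total charge less LOI = 1000 g (oxide target masses add up to 1000 g; stated basis 1000 g — a pure rounding effect).
Batch total: Σ batch = 1132 g; ignition loss, Σ(batch × LOI) = 131.6 g; yield = glass ÷ total batch = 88.37%.

Batch per 1000 g fused product:
  Glass-grade sand: 637.9 g
  Talc: 132.0 g
  Calcium borate ore: 15.58 g
  Strontium carbonate: 179.3 g
  Alumina hydrate: 85.78 g
  Calcite: 80.98 g
Total batch = 1132 g; LOI loss = 131.6 g; yield = 88.37%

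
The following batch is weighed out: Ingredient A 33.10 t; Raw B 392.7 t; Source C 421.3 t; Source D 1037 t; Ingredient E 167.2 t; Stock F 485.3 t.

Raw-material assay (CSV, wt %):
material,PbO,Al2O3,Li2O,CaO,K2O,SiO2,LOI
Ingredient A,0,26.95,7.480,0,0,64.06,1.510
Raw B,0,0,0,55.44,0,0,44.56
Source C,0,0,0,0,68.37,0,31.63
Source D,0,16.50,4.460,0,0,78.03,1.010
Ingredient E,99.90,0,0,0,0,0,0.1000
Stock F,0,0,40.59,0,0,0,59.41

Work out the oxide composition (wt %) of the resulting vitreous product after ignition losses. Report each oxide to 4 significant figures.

Glass mass = 1929 t (batch 2537 − LOI 607.7).
Composition: PbO 8.659%, Al2O3 9.333%, Li2O 12.74%, CaO 11.29%, K2O 14.93%, SiO2 43.05%

All internal work carries full precision from start to finish; values along the way appear rounded to 4 significant figures between the steps. Each reported result includes exactly one rounding — the derived quantities are rebuilt in full precision (yield, totals, glass mass, six oxide percentages, ignition loss) starting from the weights per 1929 t of glass as written in problem or answer.
Oxide-by-oxide delivered mass:
  PbO: 167.2·0.9990 = 167.0 t
  Al2O3: 33.10·0.2695 + 1037·0.1650 = 180.0 t
  Li2O: 33.10·0.07480 + 1037·0.04460 + 485.3·0.4059 = 245.7 t
  CaO: 392.7·0.5544 = 217.7 t
  K2O: 421.3·0.6837 = 288.0 t
  SiO2: 33.10·0.6406 + 1037·0.7803 = 830.4 t
LOI: 33.10·0.01510 + 392.7·0.4456 + 421.3·0.3163 + 1037·0.01010 + 167.2·0.001000 + 485.3·0.5941 = 607.7 t
batch − LOI leaves glass = 2537 − 607.7 = 1929 t (the oxide masses sum to this)
wt % = oxide mass / glass mass × 100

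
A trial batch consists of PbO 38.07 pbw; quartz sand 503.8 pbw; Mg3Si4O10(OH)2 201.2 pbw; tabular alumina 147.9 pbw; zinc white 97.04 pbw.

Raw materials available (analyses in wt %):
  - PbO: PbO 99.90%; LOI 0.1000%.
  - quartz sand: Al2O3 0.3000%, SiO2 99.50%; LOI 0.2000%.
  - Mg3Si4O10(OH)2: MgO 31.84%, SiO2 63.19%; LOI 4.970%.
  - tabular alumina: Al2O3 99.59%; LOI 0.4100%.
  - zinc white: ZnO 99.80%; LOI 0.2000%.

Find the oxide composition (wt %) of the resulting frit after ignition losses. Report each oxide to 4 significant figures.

Values along the way are shown with 4-significant-figure rounding between the steps; exact precision is maintained at each step; every reported result is rounded exactly once. Derived quantities (net glass mass, ignition loss, totals, the yield, five oxide percentages) are rebuilt from the weighed amounts per 976.2 pbw of glass in full float precision as quoted within question or answer.
Oxide masses out of the charge:
  Al2O3: 503.8·0.003000 + 147.9·0.9959 = 148.8 pbw
  ZnO: 97.04·0.9980 = 96.85 pbw
  MgO: 201.2·0.3184 = 64.06 pbw
  SiO2: 503.8·0.9950 + 201.2·0.6319 = 628.4 pbw
  PbO: 38.07·0.9990 = 38.03 pbw
LOI: 38.07·0.001000 + 503.8·0.002000 + 201.2·0.04970 + 147.9·0.004100 + 97.04·0.002000 = 11.85 pbw
The glass mass, total less LOI, = 988.0 − 11.85 = 976.2 pbw (= the summed oxide contributions)
oxide / glass × 100 gives the wt %

Glass mass = 976.2 pbw (batch 988.0 − LOI 11.85).
Composition: Al2O3 15.24%, ZnO 9.921%, MgO 6.563%, SiO2 64.38%, PbO 3.896%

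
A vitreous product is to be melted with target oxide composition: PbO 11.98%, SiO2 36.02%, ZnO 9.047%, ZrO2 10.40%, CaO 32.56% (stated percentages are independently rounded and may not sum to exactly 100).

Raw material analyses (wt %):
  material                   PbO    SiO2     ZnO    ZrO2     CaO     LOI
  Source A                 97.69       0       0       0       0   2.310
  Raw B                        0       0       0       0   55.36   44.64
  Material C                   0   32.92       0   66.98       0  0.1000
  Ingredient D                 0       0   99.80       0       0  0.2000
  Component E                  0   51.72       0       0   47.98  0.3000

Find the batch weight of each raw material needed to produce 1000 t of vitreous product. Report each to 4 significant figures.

Batch per 1000 t vitreous product:
  Source A: 122.6 t
  Raw B: 70.21 t
  Material C: 155.3 t
  Ingredient D: 90.65 t
  Component E: 597.6 t
Total batch = 1036 t; LOI loss = 36.30 t; yield = 96.50%

Values along the way are shown, rounded to 4 significant figures, between the steps. The whole derivation keeps exact precision throughout; every reported number sees exactly one rounding. Derived quantities, which include LOI, glass mass, the totals, the five compositions, the yield, are recomputed in exact precision, as written in problem or answer, from the weighed amounts on 1000 t of glass.
Target masses of each oxide per 1000 t vitreous product:
  PbO: 11.98% × 1000 = 119.8 t
  SiO2: 36.02% × 1000 = 360.2 t
  ZnO: 9.047% × 1000 = 90.47 t
  ZrO2: 10.40% × 1000 = 104.0 t
  CaO: 32.56% × 1000 = 325.6 t
Balance tally, oxide-wise, per the reported batch figures, against the basis in use (every target is met by its sum inside rounding margins):
  PbO: 122.6·0.9769 = 119.8 t (target 119.8 t)
  SiO2: 155.3·0.3292 + 597.6·0.5172 = 360.2 t (target 360.2 t)
  ZnO: 90.65·0.9980 = 90.47 t (target 90.47 t)
  ZrO2: 155.3·0.6698 = 104.0 t (target 104.0 t)
  CaO: 70.21·0.5536 + 597.6·0.4798 = 325.6 t (target 325.6 t)
Consistency of the glass mass: total charge less LOI = 1000 t (the targets, summed, come to 1000 t; versus the stated basis of 1000 t — gaps are rounding artifacts).
Adding the batch up: Σ batch = 1036 t; the LOI term Σ batch·LOI equals 36.30 t; yield = glass ÷ total batch = 96.50%.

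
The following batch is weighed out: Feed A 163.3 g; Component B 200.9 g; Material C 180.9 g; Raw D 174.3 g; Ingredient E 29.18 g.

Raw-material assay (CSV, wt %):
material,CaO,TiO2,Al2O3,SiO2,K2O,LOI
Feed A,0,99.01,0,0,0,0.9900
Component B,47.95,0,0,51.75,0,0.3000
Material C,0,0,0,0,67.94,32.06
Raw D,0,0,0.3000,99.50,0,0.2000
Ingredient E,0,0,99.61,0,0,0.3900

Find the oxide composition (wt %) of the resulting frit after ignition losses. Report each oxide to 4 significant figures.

Rounding to four significant digits governs every mid-chain value as displayed; all internal work carries full float precision from start to finish; each reported figure is rounded once only; derived quantities, which include LOI, net glass mass, totals, five oxide percentages, yield, are carried in full float precision, as quoted within question or answer, from the batch weights per 687.9 g of glass.
Oxide-by-oxide delivered mass:
  CaO: 200.9·0.4795 = 96.33 g
  TiO2: 163.3·0.9901 = 161.7 g
  Al2O3: 174.3·0.003000 + 29.18·0.9961 = 29.59 g
  SiO2: 200.9·0.5175 + 174.3·0.9950 = 277.4 g
  K2O: 180.9·0.6794 = 122.9 g
LOI: 163.3·0.009900 + 200.9·0.003000 + 180.9·0.3206 + 174.3·0.002000 + 29.18·0.003900 = 60.68 g
Net of LOI, the glass mass = 748.6 − 60.68 = 687.9 g (consistent with Σ oxide mass)
each oxide over glass, ×100, is wt %

Glass mass = 687.9 g (batch 748.6 − LOI 60.68).
Composition: CaO 14.00%, TiO2 23.50%, Al2O3 4.301%, SiO2 40.32%, K2O 17.87%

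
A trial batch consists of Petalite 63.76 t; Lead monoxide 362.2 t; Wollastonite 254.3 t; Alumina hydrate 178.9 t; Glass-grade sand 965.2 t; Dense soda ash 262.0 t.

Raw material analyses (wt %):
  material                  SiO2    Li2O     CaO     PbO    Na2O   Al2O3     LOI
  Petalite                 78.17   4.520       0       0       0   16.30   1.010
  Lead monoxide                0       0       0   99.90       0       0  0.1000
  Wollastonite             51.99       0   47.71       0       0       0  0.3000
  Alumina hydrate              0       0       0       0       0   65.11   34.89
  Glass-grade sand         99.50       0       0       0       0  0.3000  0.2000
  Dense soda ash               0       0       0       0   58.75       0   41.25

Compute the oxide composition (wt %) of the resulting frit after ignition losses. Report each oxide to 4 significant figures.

Every computation holds full precision throughout — the intermediate values appear rounded off to 4 significant figures in the working — each reported value sees exactly one rounding. Derived quantities, including ignition loss, glass mass, the yield, the totals, the six compositions, are rebuilt from the batch weights for 1912 t of glass at full precision as given in the question or the answer.
Mass of each oxide from the mix:
  SiO2: 63.76·0.7817 + 254.3·0.5199 + 965.2·0.9950 = 1142 t
  Li2O: 63.76·0.04520 = 2.882 t
  CaO: 254.3·0.4771 = 121.3 t
  PbO: 362.2·0.9990 = 361.8 t
  Na2O: 262.0·0.5875 = 153.9 t
  Al2O3: 63.76·0.1630 + 178.9·0.6511 + 965.2·0.003000 = 129.8 t
LOI: 63.76·0.01010 + 362.2·0.001000 + 254.3·0.003000 + 178.9·0.3489 + 965.2·0.002000 + 262.0·0.4125 = 174.2 t
batch − LOI leaves glass = 2086 − 174.2 = 1912 t (consistent with Σ oxide mass)
wt % = 100 × oxide mass / glass mass

Glass mass = 1912 t (batch 2086 − LOI 174.2).
Composition: SiO2 59.75%, Li2O 0.1507%, CaO 6.345%, PbO 18.92%, Na2O 8.050%, Al2O3 6.787%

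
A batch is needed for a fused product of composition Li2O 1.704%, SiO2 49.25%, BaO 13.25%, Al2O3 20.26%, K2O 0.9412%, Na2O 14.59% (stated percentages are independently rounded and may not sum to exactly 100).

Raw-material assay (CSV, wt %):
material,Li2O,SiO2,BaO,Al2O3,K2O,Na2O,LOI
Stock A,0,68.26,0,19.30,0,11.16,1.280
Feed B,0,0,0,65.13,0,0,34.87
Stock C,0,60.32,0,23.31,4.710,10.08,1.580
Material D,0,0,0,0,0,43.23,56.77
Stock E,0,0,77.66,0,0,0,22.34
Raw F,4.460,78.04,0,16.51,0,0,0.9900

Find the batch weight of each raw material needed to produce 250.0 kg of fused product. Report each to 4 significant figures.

Intermediates are printed, rounded to 4 significant digits, on the page. All internal work maintains exact precision at all times — every reported result undergoes a single rounding — all derived quantities, which include the yield, six oxide percentages, totals, LOI, net glass mass, are rebuilt at full float precision, exactly as printed in either problem or answer, from the weighed amounts for 250.0 kg of glass.
Oxide-by-oxide targets in 250.0 kg fused product:
  Li2O: 1.704% × 250.0 = 4.260 kg
  SiO2: 49.25% × 250.0 = 123.1 kg
  BaO: 13.25% × 250.0 = 33.12 kg
  Al2O3: 20.26% × 250.0 = 50.65 kg
  K2O: 0.9412% × 250.0 = 2.353 kg
  Na2O: 14.59% × 250.0 = 36.48 kg
A balance pass over the oxides, working from each reported weight, per the basis as stated (summed amounts equal target values within answer rounding):
  Li2O: 95.52·0.04460 = 4.260 kg (target 4.260 kg)
  SiO2: 27.03·0.6826 + 49.96·0.6032 + 95.52·0.7804 = 123.1 kg (target 123.1 kg)
  BaO: 42.65·0.7766 = 33.12 kg (target 33.12 kg)
  Al2O3: 27.03·0.1930 + 27.67·0.6513 + 49.96·0.2331 + 95.52·0.1651 = 50.65 kg (target 50.65 kg)
  K2O: 49.96·0.04710 = 2.353 kg (target 2.353 kg)
  Na2O: 27.03·0.1116 + 49.96·0.1008 + 65.75·0.4323 = 36.48 kg (target 36.48 kg)
Consistency of the glass mass: total batch − LOI = 250.0 kg (oxide target masses add up to 250.0 kg; basis as stated: 250.0 kg — differing by rounding only).
Total batch = Σ batch = 308.6 kg; Σ batch·LOI gives LOI loss = 58.58 kg; as yield: glass ÷ batch → 81.02%.

Batch per 250.0 kg fused product:
  Stock A: 27.03 kg
  Feed B: 27.67 kg
  Stock C: 49.96 kg
  Material D: 65.75 kg
  Stock E: 42.65 kg
  Raw F: 95.52 kg
Total batch = 308.6 kg; LOI loss = 58.58 kg; yield = 81.02%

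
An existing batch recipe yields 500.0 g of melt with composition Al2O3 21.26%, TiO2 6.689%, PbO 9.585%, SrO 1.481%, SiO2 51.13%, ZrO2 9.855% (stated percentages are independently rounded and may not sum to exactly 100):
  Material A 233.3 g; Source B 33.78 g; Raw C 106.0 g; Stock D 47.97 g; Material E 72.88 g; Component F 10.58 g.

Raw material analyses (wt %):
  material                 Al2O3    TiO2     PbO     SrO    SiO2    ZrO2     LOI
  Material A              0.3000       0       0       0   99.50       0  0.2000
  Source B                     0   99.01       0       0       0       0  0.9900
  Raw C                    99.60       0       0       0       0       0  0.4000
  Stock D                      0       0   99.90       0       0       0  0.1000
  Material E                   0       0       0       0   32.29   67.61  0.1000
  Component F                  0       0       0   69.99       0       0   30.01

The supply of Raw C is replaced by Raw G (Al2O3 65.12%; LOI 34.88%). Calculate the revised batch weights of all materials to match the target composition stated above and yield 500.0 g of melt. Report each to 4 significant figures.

Revised batch per 500.0 g melt:
  Material A: 233.3 g
  Source B: 33.78 g
  Raw G: 162.2 g
  Stock D: 47.97 g
  Material E: 72.88 g
  Component F: 10.58 g
Total batch = 560.7 g; LOI loss = 60.67 g

Values along the way appear rounded off to 4 significant figures as written; each numeric step holds exact precision all the way through; exactly one rounding goes into each reported number. All derived quantities (six oxide percentages, ignition loss, the totals, glass mass, the yield) are carried at exact precision using the weight values per 500.0 g of glass, as set out in the question or the answer.
Oxide-by-oxide targets in 500.0 g melt:
  Al2O3: 21.26% × 500.0 = 106.3 g
  TiO2: 6.689% × 500.0 = 33.44 g
  PbO: 9.585% × 500.0 = 47.92 g
  SrO: 1.481% × 500.0 = 7.405 g
  SiO2: 51.13% × 500.0 = 255.6 g
  ZrO2: 9.855% × 500.0 = 49.28 g
A balance pass over the oxides, with the batch weights as given, for the quoted basis mass (sums match the target masses net of answer rounding effects):
  Al2O3: 233.3·0.003000 + 162.2·0.6512 = 106.3 g (target 106.3 g)
  TiO2: 33.78·0.9901 = 33.45 g (target 33.44 g)
  PbO: 47.97·0.9990 = 47.92 g (target 47.92 g)
  SrO: 10.58·0.6999 = 7.405 g (target 7.405 g)
  SiO2: 233.3·0.9950 + 72.88·0.3229 = 255.7 g (target 255.6 g)
  ZrO2: 72.88·0.6761 = 49.27 g (target 49.28 g)
Glass-mass sanity pass: total batch − LOI = 500.0 g (summing oxide targets gives 500.0 g; basis as stated: 500.0 g — rounding explains the deltas).
Adding the batch up: Σ batch = 560.7 g; LOI loss = Σ batch·LOI = 60.67 g; yield = glass ÷ total batch = 89.18%.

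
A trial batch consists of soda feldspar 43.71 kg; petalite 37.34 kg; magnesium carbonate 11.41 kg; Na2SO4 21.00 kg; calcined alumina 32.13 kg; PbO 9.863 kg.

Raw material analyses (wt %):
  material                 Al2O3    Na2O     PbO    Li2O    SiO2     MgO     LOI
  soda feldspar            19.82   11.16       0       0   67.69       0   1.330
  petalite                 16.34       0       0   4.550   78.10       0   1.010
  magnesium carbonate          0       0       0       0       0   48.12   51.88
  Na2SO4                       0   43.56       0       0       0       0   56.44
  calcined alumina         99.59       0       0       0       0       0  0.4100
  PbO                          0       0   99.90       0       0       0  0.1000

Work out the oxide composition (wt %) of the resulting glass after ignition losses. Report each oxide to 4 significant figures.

Intermediates are printed rounded to 4 significant figures. Each numeric step maintains full float precision end to end. A single rounding yields every reported number; the derived quantities (the six compositions, ignition loss, totals, yield, glass mass) are rebuilt from the batch weights at 136.6 kg of glass in full precision, as given in the question or the answer.
Per-oxide mass from batch:
  Al2O3: 43.71·0.1982 + 37.34·0.1634 + 32.13·0.9959 = 46.76 kg
  Na2O: 43.71·0.1116 + 21.00·0.4356 = 14.03 kg
  PbO: 9.863·0.9990 = 9.853 kg
  Li2O: 37.34·0.04550 = 1.699 kg
  SiO2: 43.71·0.6769 + 37.34·0.7810 = 58.75 kg
  MgO: 11.41·0.4812 = 5.490 kg
LOI: 43.71·0.01330 + 37.34·0.01010 + 11.41·0.5188 + 21.00·0.5644 + 32.13·0.004100 + 9.863·0.001000 = 18.87 kg
Resulting glass, batch − LOI: 155.5 − 18.87 = 136.6 kg (consistent with Σ oxide mass)
oxide / glass × 100 gives the wt %

Glass mass = 136.6 kg (batch 155.5 − LOI 18.87).
Composition: Al2O3 34.24%, Na2O 10.27%, PbO 7.214%, Li2O 1.244%, SiO2 43.01%, MgO 4.020%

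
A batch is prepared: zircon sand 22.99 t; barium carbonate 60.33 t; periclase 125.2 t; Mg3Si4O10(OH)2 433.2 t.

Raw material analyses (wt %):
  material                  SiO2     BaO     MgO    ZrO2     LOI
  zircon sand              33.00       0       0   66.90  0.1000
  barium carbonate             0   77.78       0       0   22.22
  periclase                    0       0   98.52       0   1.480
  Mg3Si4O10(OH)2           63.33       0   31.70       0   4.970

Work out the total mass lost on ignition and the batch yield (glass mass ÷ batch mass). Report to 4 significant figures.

LOI loss = 36.81 t; glass = 604.9 t; yield = 94.26%

Intermediates are displayed rounded off to 4 significant figures at each printed step; full precision is maintained at all times; exactly one rounding goes into every reported number. Derived quantities are recomputed from the batch weights for 604.9 t of glass at exact precision (net glass mass, the totals, four oxide percentages, yield, LOI) as written in the problem or answer text.
Loss on ignition, line by line:
  zircon sand: 22.99 × 0.001000 = 0.02299 t
  barium carbonate: 60.33 × 0.2222 = 13.41 t
  periclase: 125.2 × 0.01480 = 1.853 t
  Mg3Si4O10(OH)2: 433.2 × 0.04970 = 21.53 t
Total LOI = 36.81 t
Glass = batch − LOI = 641.7 − 36.81 = 604.9 t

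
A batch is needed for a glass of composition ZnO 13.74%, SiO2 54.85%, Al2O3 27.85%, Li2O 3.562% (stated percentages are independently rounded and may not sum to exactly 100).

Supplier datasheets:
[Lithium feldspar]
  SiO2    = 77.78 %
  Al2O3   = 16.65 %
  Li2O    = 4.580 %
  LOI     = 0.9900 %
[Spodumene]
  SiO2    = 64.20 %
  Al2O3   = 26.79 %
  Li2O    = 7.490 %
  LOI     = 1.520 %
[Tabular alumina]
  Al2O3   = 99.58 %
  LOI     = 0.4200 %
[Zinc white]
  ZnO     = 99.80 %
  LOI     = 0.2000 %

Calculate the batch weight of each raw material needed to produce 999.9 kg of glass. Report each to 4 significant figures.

Batch per 999.9 kg glass:
  Lithium feldspar: 631.2 kg
  Spodumene: 89.54 kg
  Tabular alumina: 150.0 kg
  Zinc white: 137.7 kg
Total batch = 1008 kg; LOI loss = 8.515 kg; yield = 99.16%

All arithmetic keeps full float precision through every step. Working values are displayed (rounded to 4 significant digits) at each printed step — each reported figure is rounded only once — all derived quantities, including yield, ignition loss, totals, the four compositions, glass mass, are rebuilt from the batch weights for 999.9 kg of glass at full precision exactly as printed in the problem or answer text.
The oxide mass targets at 999.9 kg glass:
  ZnO: 13.74% × 999.9 = 137.4 kg
  SiO2: 54.85% × 999.9 = 548.4 kg
  Al2O3: 27.85% × 999.9 = 278.5 kg
  Li2O: 3.562% × 999.9 = 35.62 kg
Verifying the oxide balance per the reported batch figures, per the basis as stated (oxide sums agree with the targets within answer rounding):
  ZnO: 137.7·0.9980 = 137.4 kg (target 137.4 kg)
  SiO2: 631.2·0.7778 + 89.54·0.6420 = 548.4 kg (target 548.4 kg)
  Al2O3: 631.2·0.1665 + 89.54·0.2679 + 150.0·0.9958 = 278.5 kg (target 278.5 kg)
  Li2O: 631.2·0.04580 + 89.54·0.07490 = 35.62 kg (target 35.62 kg)
Glass mass check: total batch − LOI = 999.9 kg (summing oxide targets gives 999.9 kg; with the basis standing at 999.9 kg — gaps are rounding artifacts).
Batch total: Σ batch = 1008 kg; LOI loss = Σ batch·LOI = 8.515 kg; glass ÷ batch gives a yield of 99.16%.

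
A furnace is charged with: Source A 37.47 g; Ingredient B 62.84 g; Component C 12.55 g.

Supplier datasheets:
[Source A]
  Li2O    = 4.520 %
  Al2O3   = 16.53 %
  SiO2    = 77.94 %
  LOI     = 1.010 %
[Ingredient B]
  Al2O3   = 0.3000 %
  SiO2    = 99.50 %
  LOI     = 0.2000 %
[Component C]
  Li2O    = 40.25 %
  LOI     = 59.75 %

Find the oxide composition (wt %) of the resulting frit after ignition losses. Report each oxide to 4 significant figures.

Glass mass = 104.9 g (batch 112.9 − LOI 8.003).
Composition: Li2O 6.433%, Al2O3 6.087%, SiO2 87.48%

Values along the way are shown, rounded to 4 significant digits, in the printout; the whole derivation keeps exact precision end to end. Every reported value carries a single rounding. The derived quantities, which include yield, three oxide percentages, LOI, totals, glass mass, are recomputed in full float precision, as set out in the question or the answer, starting from the weights at 104.9 g of glass.
What the batch supplies per oxide:
  Li2O: 37.47·0.04520 + 12.55·0.4025 = 6.745 g
  Al2O3: 37.47·0.1653 + 62.84·0.003000 = 6.382 g
  SiO2: 37.47·0.7794 + 62.84·0.9950 = 91.73 g
LOI: 37.47·0.01010 + 62.84·0.002000 + 12.55·0.5975 = 8.003 g
Resulting glass, batch − LOI: 112.9 − 8.003 = 104.9 g (= the summed oxide contributions)
wt % = 100 × oxide mass / glass mass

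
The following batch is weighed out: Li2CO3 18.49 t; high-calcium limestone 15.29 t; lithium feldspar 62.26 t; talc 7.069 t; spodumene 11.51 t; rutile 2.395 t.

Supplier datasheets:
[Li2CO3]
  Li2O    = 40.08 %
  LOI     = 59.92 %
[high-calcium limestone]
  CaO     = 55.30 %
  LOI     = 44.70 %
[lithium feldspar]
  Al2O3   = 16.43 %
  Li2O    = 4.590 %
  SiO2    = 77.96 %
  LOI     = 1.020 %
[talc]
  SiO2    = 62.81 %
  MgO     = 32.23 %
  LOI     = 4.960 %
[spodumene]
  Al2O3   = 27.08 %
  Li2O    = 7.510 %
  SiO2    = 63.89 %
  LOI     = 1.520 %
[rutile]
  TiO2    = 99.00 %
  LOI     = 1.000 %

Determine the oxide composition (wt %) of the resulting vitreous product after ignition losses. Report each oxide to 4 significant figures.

Glass mass = 97.92 t (batch 117.0 − LOI 19.10).
Composition: TiO2 2.422%, Al2O3 13.63%, Li2O 11.37%, SiO2 61.62%, CaO 8.635%, MgO 2.327%

Working values appear with 4-significant-digit rounding alongside each step; all internal work carries full float precision through the solve; every reported value is rounded only once; the derived quantities (six oxide percentages, glass mass, yield, totals, ignition loss) are re-derived at full float precision starting from the weights for 97.92 t of glass precisely as stated by problem or answer.
Per-oxide mass from batch:
  TiO2: 2.395·0.9900 = 2.371 t
  Al2O3: 62.26·0.1643 + 11.51·0.2708 = 13.35 t
  Li2O: 18.49·0.4008 + 62.26·0.04590 + 11.51·0.07510 = 11.13 t
  SiO2: 62.26·0.7796 + 7.069·0.6281 + 11.51·0.6389 = 60.33 t
  CaO: 15.29·0.5530 = 8.455 t
  MgO: 7.069·0.3223 = 2.278 t
LOI: 18.49·0.5992 + 15.29·0.4470 + 62.26·0.01020 + 7.069·0.04960 + 11.51·0.01520 + 2.395·0.01000 = 19.10 t
Glass = total batch minus LOI = 117.0 − 19.10 = 97.92 t (consistent with Σ oxide mass)
percent by weight: oxide/glass ×100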